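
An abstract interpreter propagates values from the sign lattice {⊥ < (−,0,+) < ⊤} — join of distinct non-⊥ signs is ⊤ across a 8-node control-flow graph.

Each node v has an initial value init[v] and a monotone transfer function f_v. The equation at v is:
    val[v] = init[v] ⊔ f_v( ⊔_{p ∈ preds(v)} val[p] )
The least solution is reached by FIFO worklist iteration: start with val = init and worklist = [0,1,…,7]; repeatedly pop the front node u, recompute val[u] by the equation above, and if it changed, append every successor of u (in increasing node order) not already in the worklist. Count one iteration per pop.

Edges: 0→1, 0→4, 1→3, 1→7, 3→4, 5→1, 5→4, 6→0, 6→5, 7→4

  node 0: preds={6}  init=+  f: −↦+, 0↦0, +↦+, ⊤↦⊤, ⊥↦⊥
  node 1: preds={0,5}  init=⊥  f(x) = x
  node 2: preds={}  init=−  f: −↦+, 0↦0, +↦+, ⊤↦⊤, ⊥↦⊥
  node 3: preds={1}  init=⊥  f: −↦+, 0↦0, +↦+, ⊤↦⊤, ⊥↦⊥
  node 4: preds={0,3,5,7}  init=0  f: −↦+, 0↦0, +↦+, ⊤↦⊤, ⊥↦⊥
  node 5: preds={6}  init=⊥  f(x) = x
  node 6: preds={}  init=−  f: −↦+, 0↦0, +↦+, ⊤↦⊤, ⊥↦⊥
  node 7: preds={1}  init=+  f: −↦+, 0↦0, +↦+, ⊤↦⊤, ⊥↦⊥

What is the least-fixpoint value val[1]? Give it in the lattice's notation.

⊤

Worklist (13 pops):
  #1 pop 0: in=− → + (no change)
  #2 pop 1: in=+ → + (was ⊥); enqueue []
  #3 pop 2: in=⊥ → − (no change)
  #4 pop 3: in=+ → + (was ⊥); enqueue []
  #5 pop 4: in=+ → ⊤ (was 0); enqueue []
  #6 pop 5: in=− → − (was ⊥); enqueue [1,4]
  #7 pop 6: in=⊥ → − (no change)
  #8 pop 7: in=+ → + (no change)
  #9 pop 1: in=⊤ → ⊤ (was +); enqueue [3,7]
  #10 pop 4: in=⊤ → ⊤ (no change)
  #11 pop 3: in=⊤ → ⊤ (was +); enqueue [4]
  #12 pop 7: in=⊤ → ⊤ (was +); enqueue []
  #13 pop 4: in=⊤ → ⊤ (no change)

Fixpoint:
  val[0] = +
  val[1] = ⊤
  val[2] = −
  val[3] = ⊤
  val[4] = ⊤
  val[5] = −
  val[6] = −
  val[7] = ⊤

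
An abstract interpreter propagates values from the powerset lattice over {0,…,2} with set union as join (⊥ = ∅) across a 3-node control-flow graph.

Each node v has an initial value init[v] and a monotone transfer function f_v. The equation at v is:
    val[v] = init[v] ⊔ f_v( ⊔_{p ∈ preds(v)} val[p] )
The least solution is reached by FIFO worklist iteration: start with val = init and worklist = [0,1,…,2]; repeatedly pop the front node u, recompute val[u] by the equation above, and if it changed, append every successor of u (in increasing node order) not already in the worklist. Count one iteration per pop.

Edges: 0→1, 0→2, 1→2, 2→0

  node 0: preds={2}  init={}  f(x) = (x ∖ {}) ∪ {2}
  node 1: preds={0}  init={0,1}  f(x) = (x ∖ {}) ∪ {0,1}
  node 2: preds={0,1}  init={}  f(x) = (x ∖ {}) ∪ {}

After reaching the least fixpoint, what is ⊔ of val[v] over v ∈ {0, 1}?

{0,1,2}

Worklist (6 pops):
  #1 pop 0: in={} → {2} (was {}); enqueue []
  #2 pop 1: in={2} → {0,1,2} (was {0,1}); enqueue []
  #3 pop 2: in={0,1,2} → {0,1,2} (was {}); enqueue [0]
  #4 pop 0: in={0,1,2} → {0,1,2} (was {2}); enqueue [1,2]
  #5 pop 1: in={0,1,2} → {0,1,2} (no change)
  #6 pop 2: in={0,1,2} → {0,1,2} (no change)

Fixpoint:
  val[0] = {0,1,2}
  val[1] = {0,1,2}
  val[2] = {0,1,2}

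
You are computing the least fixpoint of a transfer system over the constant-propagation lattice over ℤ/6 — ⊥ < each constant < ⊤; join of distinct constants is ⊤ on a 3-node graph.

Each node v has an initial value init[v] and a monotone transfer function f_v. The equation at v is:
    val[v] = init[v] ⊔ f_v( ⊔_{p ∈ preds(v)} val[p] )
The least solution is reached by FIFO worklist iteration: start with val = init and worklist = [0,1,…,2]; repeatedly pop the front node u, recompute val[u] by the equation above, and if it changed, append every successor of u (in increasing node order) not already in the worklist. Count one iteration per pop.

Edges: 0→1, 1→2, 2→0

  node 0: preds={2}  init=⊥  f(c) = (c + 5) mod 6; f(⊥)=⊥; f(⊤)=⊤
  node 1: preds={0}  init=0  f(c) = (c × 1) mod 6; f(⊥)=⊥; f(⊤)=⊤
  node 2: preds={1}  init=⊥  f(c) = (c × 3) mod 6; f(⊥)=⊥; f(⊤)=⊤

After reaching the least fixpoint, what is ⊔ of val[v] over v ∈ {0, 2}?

Iteration log — 8 steps:
  step 1. node 0  ⊔preds=⊥  new=⊥  stable
  step 2. node 1  ⊔preds=⊥  new=0  stable
  step 3. node 2  ⊔preds=0  new=0  old=⊥  +wl: 0
  step 4. node 0  ⊔preds=0  new=5  old=⊥  +wl: 1
  step 5. node 1  ⊔preds=5  new=⊤  old=0  +wl: 2
  step 6. node 2  ⊔preds=⊤  new=⊤  old=0  +wl: 0
  step 7. node 0  ⊔preds=⊤  new=⊤  old=5  +wl: 1
  step 8. node 1  ⊔preds=⊤  new=⊤  stable

Least fixpoint reached:
  node 0: ⊤
  node 1: ⊤
  node 2: ⊤

⊤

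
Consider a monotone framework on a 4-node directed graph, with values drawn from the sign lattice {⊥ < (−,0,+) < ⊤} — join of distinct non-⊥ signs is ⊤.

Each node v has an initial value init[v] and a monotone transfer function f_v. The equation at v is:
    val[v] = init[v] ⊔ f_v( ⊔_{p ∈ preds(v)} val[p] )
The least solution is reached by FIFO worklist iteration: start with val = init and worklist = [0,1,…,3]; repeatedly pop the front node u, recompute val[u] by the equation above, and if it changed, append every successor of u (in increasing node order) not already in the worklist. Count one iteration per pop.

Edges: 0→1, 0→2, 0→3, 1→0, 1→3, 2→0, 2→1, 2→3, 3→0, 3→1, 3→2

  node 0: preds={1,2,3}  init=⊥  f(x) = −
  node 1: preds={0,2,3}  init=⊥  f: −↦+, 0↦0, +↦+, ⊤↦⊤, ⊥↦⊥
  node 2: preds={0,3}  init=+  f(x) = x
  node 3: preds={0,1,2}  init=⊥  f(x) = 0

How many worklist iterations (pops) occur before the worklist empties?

Iteration log — 7 steps:
  step 1. node 0  ⊔preds=+  new=−  old=⊥  +wl: 
  step 2. node 1  ⊔preds=⊤  new=⊤  old=⊥  +wl: 0
  step 3. node 2  ⊔preds=−  new=⊤  old=+  +wl: 1
  step 4. node 3  ⊔preds=⊤  new=0  old=⊥  +wl: 2
  step 5. node 0  ⊔preds=⊤  new=−  stable
  step 6. node 1  ⊔preds=⊤  new=⊤  stable
  step 7. node 2  ⊔preds=⊤  new=⊤  stable

Least fixpoint reached:
  node 0: −
  node 1: ⊤
  node 2: ⊤
  node 3: 0

7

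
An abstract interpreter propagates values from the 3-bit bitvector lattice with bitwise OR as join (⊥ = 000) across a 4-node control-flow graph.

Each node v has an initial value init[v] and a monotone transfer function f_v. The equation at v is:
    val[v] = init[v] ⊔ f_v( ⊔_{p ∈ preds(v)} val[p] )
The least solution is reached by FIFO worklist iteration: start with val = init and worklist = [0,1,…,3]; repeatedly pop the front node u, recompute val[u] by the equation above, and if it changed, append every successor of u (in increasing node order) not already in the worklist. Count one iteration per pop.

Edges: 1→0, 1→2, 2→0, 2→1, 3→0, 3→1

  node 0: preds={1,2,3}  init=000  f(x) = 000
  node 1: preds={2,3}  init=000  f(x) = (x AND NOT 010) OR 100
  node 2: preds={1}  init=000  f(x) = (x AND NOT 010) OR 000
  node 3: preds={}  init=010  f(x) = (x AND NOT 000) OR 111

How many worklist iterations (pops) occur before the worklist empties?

10

Iteration log — 10 steps:
  step 1. node 0  ⊔preds=010  new=000  stable
  step 2. node 1  ⊔preds=010  new=100  old=000  +wl: 0
  step 3. node 2  ⊔preds=100  new=100  old=000  +wl: 1
  step 4. node 3  ⊔preds=000  new=111  old=010  +wl: 
  step 5. node 0  ⊔preds=111  new=000  stable
  step 6. node 1  ⊔preds=111  new=101  old=100  +wl: 0,2
  step 7. node 0  ⊔preds=111  new=000  stable
  step 8. node 2  ⊔preds=101  new=101  old=100  +wl: 0,1
  step 9. node 0  ⊔preds=111  new=000  stable
  step 10. node 1  ⊔preds=111  new=101  stable

Least fixpoint reached:
  node 0: 000
  node 1: 101
  node 2: 101
  node 3: 111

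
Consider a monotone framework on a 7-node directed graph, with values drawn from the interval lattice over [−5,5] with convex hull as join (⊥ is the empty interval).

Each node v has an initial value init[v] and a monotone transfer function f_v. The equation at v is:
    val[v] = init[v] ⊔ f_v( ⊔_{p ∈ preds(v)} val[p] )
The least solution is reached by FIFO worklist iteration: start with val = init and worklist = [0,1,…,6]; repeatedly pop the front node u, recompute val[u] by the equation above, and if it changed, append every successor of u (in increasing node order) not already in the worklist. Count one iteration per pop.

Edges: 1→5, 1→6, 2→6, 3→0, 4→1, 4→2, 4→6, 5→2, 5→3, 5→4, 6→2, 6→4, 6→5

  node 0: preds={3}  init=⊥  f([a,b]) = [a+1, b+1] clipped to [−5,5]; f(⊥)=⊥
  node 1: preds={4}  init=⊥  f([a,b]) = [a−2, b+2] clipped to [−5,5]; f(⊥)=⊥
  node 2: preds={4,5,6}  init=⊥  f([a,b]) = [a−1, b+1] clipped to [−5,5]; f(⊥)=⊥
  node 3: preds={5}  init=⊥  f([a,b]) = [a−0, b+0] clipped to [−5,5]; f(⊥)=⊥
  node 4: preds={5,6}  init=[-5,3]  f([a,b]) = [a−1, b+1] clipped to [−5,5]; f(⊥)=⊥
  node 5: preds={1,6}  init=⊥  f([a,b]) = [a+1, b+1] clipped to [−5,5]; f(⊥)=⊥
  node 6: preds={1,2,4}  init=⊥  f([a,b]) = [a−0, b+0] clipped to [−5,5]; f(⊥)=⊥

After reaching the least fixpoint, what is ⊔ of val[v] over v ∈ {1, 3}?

Trace (15 dequeues):
  [1] u=0 | in ⊥ | out ⊥ | ==
  [2] u=1 | in [-5,3] | out [-5,5] | prev ⊥ | push {}
  [3] u=2 | in [-5,3] | out [-5,4] | prev ⊥ | push {}
  [4] u=3 | in ⊥ | out ⊥ | ==
  [5] u=4 | in ⊥ | out [-5,3] | ==
  [6] u=5 | in [-5,5] | out [-4,5] | prev ⊥ | push {2,3,4}
  [7] u=6 | in [-5,5] | out [-5,5] | prev ⊥ | push {5}
  [8] u=2 | in [-5,5] | out [-5,5] | prev [-5,4] | push {6}
  [9] u=3 | in [-4,5] | out [-4,5] | prev ⊥ | push {0}
  [10] u=4 | in [-5,5] | out [-5,5] | prev [-5,3] | push {1,2}
  [11] u=5 | in [-5,5] | out [-4,5] | ==
  [12] u=6 | in [-5,5] | out [-5,5] | ==
  [13] u=0 | in [-4,5] | out [-3,5] | prev ⊥ | push {}
  [14] u=1 | in [-5,5] | out [-5,5] | ==
  [15] u=2 | in [-5,5] | out [-5,5] | ==

Converged values:
  [0] [-3,5]
  [1] [-5,5]
  [2] [-5,5]
  [3] [-4,5]
  [4] [-5,5]
  [5] [-4,5]
  [6] [-5,5]

[-5,5]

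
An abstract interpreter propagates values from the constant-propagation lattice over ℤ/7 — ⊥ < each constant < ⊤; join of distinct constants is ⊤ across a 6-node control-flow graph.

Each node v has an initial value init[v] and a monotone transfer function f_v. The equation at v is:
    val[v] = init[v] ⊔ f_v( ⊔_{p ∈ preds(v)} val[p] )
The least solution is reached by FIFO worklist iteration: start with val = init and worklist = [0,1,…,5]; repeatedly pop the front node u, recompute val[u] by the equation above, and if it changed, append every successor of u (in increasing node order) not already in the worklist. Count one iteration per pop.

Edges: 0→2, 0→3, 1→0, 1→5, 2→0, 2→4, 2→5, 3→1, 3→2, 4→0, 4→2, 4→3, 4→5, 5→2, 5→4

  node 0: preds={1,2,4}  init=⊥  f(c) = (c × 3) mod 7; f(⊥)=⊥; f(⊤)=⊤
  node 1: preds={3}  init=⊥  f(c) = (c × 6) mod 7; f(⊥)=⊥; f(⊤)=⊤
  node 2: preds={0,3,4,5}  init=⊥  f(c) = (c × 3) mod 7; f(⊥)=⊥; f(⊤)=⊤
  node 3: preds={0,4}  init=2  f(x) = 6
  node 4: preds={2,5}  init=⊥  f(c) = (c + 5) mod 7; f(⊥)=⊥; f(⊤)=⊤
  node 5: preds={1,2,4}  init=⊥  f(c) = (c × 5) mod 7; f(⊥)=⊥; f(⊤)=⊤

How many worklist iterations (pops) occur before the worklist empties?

Worklist (15 pops):
  #1 pop 0: in=⊥ → ⊥ (no change)
  #2 pop 1: in=2 → 5 (was ⊥); enqueue [0]
  #3 pop 2: in=2 → 6 (was ⊥); enqueue []
  #4 pop 3: in=⊥ → ⊤ (was 2); enqueue [1,2]
  #5 pop 4: in=6 → 4 (was ⊥); enqueue [3]
  #6 pop 5: in=⊤ → ⊤ (was ⊥); enqueue [4]
  #7 pop 0: in=⊤ → ⊤ (was ⊥); enqueue []
  #8 pop 1: in=⊤ → ⊤ (was 5); enqueue [0,5]
  #9 pop 2: in=⊤ → ⊤ (was 6); enqueue []
  #10 pop 3: in=⊤ → ⊤ (no change)
  #11 pop 4: in=⊤ → ⊤ (was 4); enqueue [2,3]
  #12 pop 0: in=⊤ → ⊤ (no change)
  #13 pop 5: in=⊤ → ⊤ (no change)
  #14 pop 2: in=⊤ → ⊤ (no change)
  #15 pop 3: in=⊤ → ⊤ (no change)

Fixpoint:
  val[0] = ⊤
  val[1] = ⊤
  val[2] = ⊤
  val[3] = ⊤
  val[4] = ⊤
  val[5] = ⊤

15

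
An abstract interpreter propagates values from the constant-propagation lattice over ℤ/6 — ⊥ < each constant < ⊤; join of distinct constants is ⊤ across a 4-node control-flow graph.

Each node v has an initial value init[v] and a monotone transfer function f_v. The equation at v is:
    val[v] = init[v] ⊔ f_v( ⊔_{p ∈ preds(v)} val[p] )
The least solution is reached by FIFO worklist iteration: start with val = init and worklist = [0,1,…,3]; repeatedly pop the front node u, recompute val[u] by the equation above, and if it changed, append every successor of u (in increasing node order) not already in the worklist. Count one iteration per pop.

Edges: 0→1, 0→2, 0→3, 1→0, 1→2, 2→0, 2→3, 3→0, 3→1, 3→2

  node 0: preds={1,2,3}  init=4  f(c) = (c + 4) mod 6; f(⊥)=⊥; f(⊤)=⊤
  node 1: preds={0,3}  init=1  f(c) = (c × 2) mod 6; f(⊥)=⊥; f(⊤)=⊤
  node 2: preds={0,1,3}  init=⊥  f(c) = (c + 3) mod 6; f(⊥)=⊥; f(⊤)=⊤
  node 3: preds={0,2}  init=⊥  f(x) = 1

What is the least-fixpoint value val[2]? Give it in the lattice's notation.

⊤

Worklist (7 pops):
  #1 pop 0: in=1 → ⊤ (was 4); enqueue []
  #2 pop 1: in=⊤ → ⊤ (was 1); enqueue [0]
  #3 pop 2: in=⊤ → ⊤ (was ⊥); enqueue []
  #4 pop 3: in=⊤ → 1 (was ⊥); enqueue [1,2]
  #5 pop 0: in=⊤ → ⊤ (no change)
  #6 pop 1: in=⊤ → ⊤ (no change)
  #7 pop 2: in=⊤ → ⊤ (no change)

Fixpoint:
  val[0] = ⊤
  val[1] = ⊤
  val[2] = ⊤
  val[3] = 1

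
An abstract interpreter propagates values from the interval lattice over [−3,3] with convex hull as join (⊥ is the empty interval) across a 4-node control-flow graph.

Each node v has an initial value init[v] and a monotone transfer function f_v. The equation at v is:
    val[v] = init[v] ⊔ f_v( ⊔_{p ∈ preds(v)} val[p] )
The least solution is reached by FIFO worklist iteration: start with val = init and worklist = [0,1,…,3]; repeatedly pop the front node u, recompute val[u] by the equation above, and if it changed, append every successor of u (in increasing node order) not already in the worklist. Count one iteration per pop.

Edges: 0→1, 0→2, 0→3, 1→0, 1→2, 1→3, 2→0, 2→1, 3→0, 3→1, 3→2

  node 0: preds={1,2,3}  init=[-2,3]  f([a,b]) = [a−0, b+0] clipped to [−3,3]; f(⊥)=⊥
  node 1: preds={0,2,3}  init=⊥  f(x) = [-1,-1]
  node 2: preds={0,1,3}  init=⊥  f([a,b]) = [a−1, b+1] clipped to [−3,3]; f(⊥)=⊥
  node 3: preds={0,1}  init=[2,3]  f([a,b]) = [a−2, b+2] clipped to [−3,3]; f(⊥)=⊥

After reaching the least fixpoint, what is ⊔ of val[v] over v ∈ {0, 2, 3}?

[-3,3]

Iteration log — 8 steps:
  step 1. node 0  ⊔preds=[2,3]  new=[-2,3]  stable
  step 2. node 1  ⊔preds=[-2,3]  new=[-1,-1]  old=⊥  +wl: 0
  step 3. node 2  ⊔preds=[-2,3]  new=[-3,3]  old=⊥  +wl: 1
  step 4. node 3  ⊔preds=[-2,3]  new=[-3,3]  old=[2,3]  +wl: 2
  step 5. node 0  ⊔preds=[-3,3]  new=[-3,3]  old=[-2,3]  +wl: 3
  step 6. node 1  ⊔preds=[-3,3]  new=[-1,-1]  stable
  step 7. node 2  ⊔preds=[-3,3]  new=[-3,3]  stable
  step 8. node 3  ⊔preds=[-3,3]  new=[-3,3]  stable

Least fixpoint reached:
  node 0: [-3,3]
  node 1: [-1,-1]
  node 2: [-3,3]
  node 3: [-3,3]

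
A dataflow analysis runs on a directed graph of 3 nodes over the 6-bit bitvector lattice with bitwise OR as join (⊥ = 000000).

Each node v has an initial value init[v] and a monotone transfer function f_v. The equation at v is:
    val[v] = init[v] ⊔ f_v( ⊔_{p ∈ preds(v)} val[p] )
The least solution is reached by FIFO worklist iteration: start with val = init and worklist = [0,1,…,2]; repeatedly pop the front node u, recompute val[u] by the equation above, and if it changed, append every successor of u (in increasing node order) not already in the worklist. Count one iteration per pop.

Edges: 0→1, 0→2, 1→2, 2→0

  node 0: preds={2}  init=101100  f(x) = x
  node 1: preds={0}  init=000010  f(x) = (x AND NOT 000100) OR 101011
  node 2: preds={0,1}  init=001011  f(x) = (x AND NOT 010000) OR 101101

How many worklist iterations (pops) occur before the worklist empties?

Iteration log — 4 steps:
  step 1. node 0  ⊔preds=001011  new=101111  old=101100  +wl: 
  step 2. node 1  ⊔preds=101111  new=101011  old=000010  +wl: 
  step 3. node 2  ⊔preds=101111  new=101111  old=001011  +wl: 0
  step 4. node 0  ⊔preds=101111  new=101111  stable

Least fixpoint reached:
  node 0: 101111
  node 1: 101011
  node 2: 101111

4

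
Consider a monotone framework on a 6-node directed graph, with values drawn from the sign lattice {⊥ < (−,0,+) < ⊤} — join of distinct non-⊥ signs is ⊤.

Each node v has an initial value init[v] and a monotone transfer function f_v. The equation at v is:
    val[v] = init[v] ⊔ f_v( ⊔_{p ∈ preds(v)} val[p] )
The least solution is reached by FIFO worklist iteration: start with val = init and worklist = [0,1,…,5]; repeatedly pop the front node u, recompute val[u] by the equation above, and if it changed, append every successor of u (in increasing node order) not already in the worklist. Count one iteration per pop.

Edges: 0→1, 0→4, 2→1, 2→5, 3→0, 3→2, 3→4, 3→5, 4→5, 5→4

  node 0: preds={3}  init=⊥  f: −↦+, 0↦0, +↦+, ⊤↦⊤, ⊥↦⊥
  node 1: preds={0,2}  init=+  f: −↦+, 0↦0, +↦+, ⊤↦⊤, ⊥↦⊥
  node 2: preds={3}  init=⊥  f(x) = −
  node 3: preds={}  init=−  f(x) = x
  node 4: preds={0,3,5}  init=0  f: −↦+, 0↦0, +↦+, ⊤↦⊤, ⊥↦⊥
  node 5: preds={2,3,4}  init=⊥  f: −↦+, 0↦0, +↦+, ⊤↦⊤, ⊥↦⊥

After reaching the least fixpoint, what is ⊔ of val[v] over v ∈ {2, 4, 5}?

Worklist (8 pops):
  #1 pop 0: in=− → + (was ⊥); enqueue []
  #2 pop 1: in=+ → + (no change)
  #3 pop 2: in=− → − (was ⊥); enqueue [1]
  #4 pop 3: in=⊥ → − (no change)
  #5 pop 4: in=⊤ → ⊤ (was 0); enqueue []
  #6 pop 5: in=⊤ → ⊤ (was ⊥); enqueue [4]
  #7 pop 1: in=⊤ → ⊤ (was +); enqueue []
  #8 pop 4: in=⊤ → ⊤ (no change)

Fixpoint:
  val[0] = +
  val[1] = ⊤
  val[2] = −
  val[3] = −
  val[4] = ⊤
  val[5] = ⊤

⊤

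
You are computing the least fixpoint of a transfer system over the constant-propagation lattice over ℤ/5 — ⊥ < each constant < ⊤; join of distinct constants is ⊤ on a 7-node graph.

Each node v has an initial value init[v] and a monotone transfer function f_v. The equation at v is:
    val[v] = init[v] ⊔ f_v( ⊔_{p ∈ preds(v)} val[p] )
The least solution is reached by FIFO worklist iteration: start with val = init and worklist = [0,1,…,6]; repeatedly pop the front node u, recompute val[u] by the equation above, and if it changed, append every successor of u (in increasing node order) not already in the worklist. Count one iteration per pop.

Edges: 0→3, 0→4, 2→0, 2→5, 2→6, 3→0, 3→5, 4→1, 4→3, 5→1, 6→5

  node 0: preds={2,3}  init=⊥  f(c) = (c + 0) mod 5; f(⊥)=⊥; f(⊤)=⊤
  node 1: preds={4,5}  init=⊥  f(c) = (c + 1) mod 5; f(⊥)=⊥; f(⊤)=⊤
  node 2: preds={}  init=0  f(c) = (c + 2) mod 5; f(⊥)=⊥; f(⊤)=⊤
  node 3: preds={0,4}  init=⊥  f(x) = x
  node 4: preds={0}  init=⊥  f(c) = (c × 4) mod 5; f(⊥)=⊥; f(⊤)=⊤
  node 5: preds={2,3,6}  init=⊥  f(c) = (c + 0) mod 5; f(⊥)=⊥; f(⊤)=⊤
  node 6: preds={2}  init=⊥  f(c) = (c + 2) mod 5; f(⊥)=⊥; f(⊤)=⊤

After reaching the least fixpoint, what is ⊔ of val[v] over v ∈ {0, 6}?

Worklist (12 pops):
  #1 pop 0: in=0 → 0 (was ⊥); enqueue []
  #2 pop 1: in=⊥ → ⊥ (no change)
  #3 pop 2: in=⊥ → 0 (no change)
  #4 pop 3: in=0 → 0 (was ⊥); enqueue [0]
  #5 pop 4: in=0 → 0 (was ⊥); enqueue [1,3]
  #6 pop 5: in=0 → 0 (was ⊥); enqueue []
  #7 pop 6: in=0 → 2 (was ⊥); enqueue [5]
  #8 pop 0: in=0 → 0 (no change)
  #9 pop 1: in=0 → 1 (was ⊥); enqueue []
  #10 pop 3: in=0 → 0 (no change)
  #11 pop 5: in=⊤ → ⊤ (was 0); enqueue [1]
  #12 pop 1: in=⊤ → ⊤ (was 1); enqueue []

Fixpoint:
  val[0] = 0
  val[1] = ⊤
  val[2] = 0
  val[3] = 0
  val[4] = 0
  val[5] = ⊤
  val[6] = 2

⊤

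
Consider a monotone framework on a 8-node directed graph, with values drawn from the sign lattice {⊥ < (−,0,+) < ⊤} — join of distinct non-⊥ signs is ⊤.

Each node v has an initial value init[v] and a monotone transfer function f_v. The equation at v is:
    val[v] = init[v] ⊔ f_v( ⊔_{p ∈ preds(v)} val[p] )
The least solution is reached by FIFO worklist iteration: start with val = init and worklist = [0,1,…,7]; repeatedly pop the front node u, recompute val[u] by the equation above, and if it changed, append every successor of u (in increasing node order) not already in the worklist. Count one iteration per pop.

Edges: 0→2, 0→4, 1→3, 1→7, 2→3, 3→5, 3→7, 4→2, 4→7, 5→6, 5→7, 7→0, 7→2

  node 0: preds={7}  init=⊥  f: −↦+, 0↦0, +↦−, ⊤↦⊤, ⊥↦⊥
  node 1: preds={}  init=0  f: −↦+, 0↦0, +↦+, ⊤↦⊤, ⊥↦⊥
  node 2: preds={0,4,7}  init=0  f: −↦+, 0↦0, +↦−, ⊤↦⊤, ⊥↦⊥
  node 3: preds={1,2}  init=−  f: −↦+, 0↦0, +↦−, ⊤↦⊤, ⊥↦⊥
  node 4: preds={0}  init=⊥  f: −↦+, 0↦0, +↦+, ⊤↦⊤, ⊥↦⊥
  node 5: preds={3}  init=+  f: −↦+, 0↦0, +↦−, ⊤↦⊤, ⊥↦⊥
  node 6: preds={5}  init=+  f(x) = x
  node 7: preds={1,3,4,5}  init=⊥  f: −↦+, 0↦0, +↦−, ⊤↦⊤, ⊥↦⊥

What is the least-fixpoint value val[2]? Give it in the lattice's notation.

Iteration log — 14 steps:
  step 1. node 0  ⊔preds=⊥  new=⊥  stable
  step 2. node 1  ⊔preds=⊥  new=0  stable
  step 3. node 2  ⊔preds=⊥  new=0  stable
  step 4. node 3  ⊔preds=0  new=⊤  old=−  +wl: 
  step 5. node 4  ⊔preds=⊥  new=⊥  stable
  step 6. node 5  ⊔preds=⊤  new=⊤  old=+  +wl: 
  step 7. node 6  ⊔preds=⊤  new=⊤  old=+  +wl: 
  step 8. node 7  ⊔preds=⊤  new=⊤  old=⊥  +wl: 0,2
  step 9. node 0  ⊔preds=⊤  new=⊤  old=⊥  +wl: 4
  step 10. node 2  ⊔preds=⊤  new=⊤  old=0  +wl: 3
  step 11. node 4  ⊔preds=⊤  new=⊤  old=⊥  +wl: 2,7
  step 12. node 3  ⊔preds=⊤  new=⊤  stable
  step 13. node 2  ⊔preds=⊤  new=⊤  stable
  step 14. node 7  ⊔preds=⊤  new=⊤  stable

Least fixpoint reached:
  node 0: ⊤
  node 1: 0
  node 2: ⊤
  node 3: ⊤
  node 4: ⊤
  node 5: ⊤
  node 6: ⊤
  node 7: ⊤

⊤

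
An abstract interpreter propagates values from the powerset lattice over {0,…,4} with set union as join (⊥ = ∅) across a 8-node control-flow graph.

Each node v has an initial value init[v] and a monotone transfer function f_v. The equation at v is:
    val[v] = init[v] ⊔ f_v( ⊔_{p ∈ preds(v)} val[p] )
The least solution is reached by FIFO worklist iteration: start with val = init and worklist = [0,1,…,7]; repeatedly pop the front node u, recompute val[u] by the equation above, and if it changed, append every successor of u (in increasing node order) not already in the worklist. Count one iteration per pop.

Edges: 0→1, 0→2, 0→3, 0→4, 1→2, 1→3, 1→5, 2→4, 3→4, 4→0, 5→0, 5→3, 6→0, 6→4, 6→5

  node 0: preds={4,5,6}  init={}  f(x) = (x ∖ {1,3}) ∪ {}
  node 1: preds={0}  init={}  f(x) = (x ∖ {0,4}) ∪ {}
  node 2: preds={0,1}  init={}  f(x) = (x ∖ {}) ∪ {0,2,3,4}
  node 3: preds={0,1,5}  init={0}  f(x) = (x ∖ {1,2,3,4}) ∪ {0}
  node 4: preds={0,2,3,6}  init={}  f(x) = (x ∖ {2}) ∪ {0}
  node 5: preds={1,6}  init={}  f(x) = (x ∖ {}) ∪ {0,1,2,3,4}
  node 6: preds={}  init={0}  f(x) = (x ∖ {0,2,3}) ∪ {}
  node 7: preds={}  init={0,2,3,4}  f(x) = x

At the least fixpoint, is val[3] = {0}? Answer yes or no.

yes

Iteration log — 15 steps:
  step 1. node 0  ⊔preds={0}  new={0}  old={}  +wl: 
  step 2. node 1  ⊔preds={0}  new={}  stable
  step 3. node 2  ⊔preds={0}  new={0,2,3,4}  old={}  +wl: 
  step 4. node 3  ⊔preds={0}  new={0}  stable
  step 5. node 4  ⊔preds={0,2,3,4}  new={0,3,4}  old={}  +wl: 0
  step 6. node 5  ⊔preds={0}  new={0,1,2,3,4}  old={}  +wl: 3
  step 7. node 6  ⊔preds={}  new={0}  stable
  step 8. node 7  ⊔preds={}  new={0,2,3,4}  stable
  step 9. node 0  ⊔preds={0,1,2,3,4}  new={0,2,4}  old={0}  +wl: 1,2,4
  step 10. node 3  ⊔preds={0,1,2,3,4}  new={0}  stable
  step 11. node 1  ⊔preds={0,2,4}  new={2}  old={}  +wl: 3,5
  step 12. node 2  ⊔preds={0,2,4}  new={0,2,3,4}  stable
  step 13. node 4  ⊔preds={0,2,3,4}  new={0,3,4}  stable
  step 14. node 3  ⊔preds={0,1,2,3,4}  new={0}  stable
  step 15. node 5  ⊔preds={0,2}  new={0,1,2,3,4}  stable

Least fixpoint reached:
  node 0: {0,2,4}
  node 1: {2}
  node 2: {0,2,3,4}
  node 3: {0}
  node 4: {0,3,4}
  node 5: {0,1,2,3,4}
  node 6: {0}
  node 7: {0,2,3,4}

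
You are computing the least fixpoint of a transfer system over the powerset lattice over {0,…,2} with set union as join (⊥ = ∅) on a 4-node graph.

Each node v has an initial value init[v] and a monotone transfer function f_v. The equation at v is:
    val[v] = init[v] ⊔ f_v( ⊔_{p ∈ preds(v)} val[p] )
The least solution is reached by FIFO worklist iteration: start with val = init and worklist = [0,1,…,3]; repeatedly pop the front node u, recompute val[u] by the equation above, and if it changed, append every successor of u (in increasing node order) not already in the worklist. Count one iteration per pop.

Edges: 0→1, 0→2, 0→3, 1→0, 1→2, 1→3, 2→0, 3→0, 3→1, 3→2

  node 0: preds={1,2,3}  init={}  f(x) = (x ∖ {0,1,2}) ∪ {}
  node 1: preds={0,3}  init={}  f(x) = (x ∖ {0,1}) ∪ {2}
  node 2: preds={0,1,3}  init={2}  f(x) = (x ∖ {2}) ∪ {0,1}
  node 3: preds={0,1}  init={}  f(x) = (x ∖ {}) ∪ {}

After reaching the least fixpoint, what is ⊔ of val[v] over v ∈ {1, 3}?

Trace (7 dequeues):
  [1] u=0 | in {2} | out {} | ==
  [2] u=1 | in {} | out {2} | prev {} | push {0}
  [3] u=2 | in {2} | out {0,1,2} | prev {2} | push {}
  [4] u=3 | in {2} | out {2} | prev {} | push {1,2}
  [5] u=0 | in {0,1,2} | out {} | ==
  [6] u=1 | in {2} | out {2} | ==
  [7] u=2 | in {2} | out {0,1,2} | ==

Converged values:
  [0] {}
  [1] {2}
  [2] {0,1,2}
  [3] {2}

{2}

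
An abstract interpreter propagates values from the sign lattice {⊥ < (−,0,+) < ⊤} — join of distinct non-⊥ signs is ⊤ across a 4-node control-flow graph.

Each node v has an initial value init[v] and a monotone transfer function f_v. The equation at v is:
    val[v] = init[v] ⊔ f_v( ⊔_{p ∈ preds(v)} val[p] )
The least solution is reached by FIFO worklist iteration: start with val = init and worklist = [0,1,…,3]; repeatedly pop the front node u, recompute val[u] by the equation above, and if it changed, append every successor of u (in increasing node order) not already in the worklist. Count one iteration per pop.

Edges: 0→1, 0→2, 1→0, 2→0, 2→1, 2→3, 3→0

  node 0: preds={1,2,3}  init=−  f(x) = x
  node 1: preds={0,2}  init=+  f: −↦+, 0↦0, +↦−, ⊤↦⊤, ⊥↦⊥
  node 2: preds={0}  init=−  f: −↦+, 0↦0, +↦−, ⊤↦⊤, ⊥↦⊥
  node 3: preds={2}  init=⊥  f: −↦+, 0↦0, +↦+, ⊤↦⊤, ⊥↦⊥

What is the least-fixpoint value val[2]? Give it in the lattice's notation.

Iteration log — 6 steps:
  step 1. node 0  ⊔preds=⊤  new=⊤  old=−  +wl: 
  step 2. node 1  ⊔preds=⊤  new=⊤  old=+  +wl: 0
  step 3. node 2  ⊔preds=⊤  new=⊤  old=−  +wl: 1
  step 4. node 3  ⊔preds=⊤  new=⊤  old=⊥  +wl: 
  step 5. node 0  ⊔preds=⊤  new=⊤  stable
  step 6. node 1  ⊔preds=⊤  new=⊤  stable

Least fixpoint reached:
  node 0: ⊤
  node 1: ⊤
  node 2: ⊤
  node 3: ⊤

⊤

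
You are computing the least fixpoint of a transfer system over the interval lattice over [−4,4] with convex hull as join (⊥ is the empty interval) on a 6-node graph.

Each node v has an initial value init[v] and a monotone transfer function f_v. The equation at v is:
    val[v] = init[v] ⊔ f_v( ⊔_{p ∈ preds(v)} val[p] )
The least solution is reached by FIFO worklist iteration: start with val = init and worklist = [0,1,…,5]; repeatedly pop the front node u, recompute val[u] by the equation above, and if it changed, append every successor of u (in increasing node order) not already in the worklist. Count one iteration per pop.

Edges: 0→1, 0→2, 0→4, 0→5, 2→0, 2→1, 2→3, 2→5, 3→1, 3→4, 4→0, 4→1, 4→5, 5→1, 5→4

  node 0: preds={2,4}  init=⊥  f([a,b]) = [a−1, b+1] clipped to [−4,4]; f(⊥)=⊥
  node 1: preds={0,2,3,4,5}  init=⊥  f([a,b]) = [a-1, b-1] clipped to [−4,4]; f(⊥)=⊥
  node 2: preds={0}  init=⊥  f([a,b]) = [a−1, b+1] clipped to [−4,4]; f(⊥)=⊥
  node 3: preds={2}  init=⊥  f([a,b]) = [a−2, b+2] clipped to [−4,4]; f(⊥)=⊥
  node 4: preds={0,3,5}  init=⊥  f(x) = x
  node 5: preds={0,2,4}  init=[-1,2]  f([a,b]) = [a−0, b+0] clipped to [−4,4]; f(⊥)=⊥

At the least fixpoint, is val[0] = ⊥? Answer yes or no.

no

Trace (21 dequeues):
  [1] u=0 | in ⊥ | out ⊥ | ==
  [2] u=1 | in [-1,2] | out [-2,1] | prev ⊥ | push {}
  [3] u=2 | in ⊥ | out ⊥ | ==
  [4] u=3 | in ⊥ | out ⊥ | ==
  [5] u=4 | in [-1,2] | out [-1,2] | prev ⊥ | push {0,1}
  [6] u=5 | in [-1,2] | out [-1,2] | ==
  [7] u=0 | in [-1,2] | out [-2,3] | prev ⊥ | push {2,4,5}
  [8] u=1 | in [-2,3] | out [-3,2] | prev [-2,1] | push {}
  [9] u=2 | in [-2,3] | out [-3,4] | prev ⊥ | push {0,1,3}
  [10] u=4 | in [-2,3] | out [-2,3] | prev [-1,2] | push {}
  [11] u=5 | in [-3,4] | out [-3,4] | prev [-1,2] | push {4}
  [12] u=0 | in [-3,4] | out [-4,4] | prev [-2,3] | push {2,5}
  [13] u=1 | in [-4,4] | out [-4,3] | prev [-3,2] | push {}
  [14] u=3 | in [-3,4] | out [-4,4] | prev ⊥ | push {1}
  [15] u=4 | in [-4,4] | out [-4,4] | prev [-2,3] | push {0}
  [16] u=2 | in [-4,4] | out [-4,4] | prev [-3,4] | push {3}
  [17] u=5 | in [-4,4] | out [-4,4] | prev [-3,4] | push {4}
  [18] u=1 | in [-4,4] | out [-4,3] | ==
  [19] u=0 | in [-4,4] | out [-4,4] | ==
  [20] u=3 | in [-4,4] | out [-4,4] | ==
  [21] u=4 | in [-4,4] | out [-4,4] | ==

Converged values:
  [0] [-4,4]
  [1] [-4,3]
  [2] [-4,4]
  [3] [-4,4]
  [4] [-4,4]
  [5] [-4,4]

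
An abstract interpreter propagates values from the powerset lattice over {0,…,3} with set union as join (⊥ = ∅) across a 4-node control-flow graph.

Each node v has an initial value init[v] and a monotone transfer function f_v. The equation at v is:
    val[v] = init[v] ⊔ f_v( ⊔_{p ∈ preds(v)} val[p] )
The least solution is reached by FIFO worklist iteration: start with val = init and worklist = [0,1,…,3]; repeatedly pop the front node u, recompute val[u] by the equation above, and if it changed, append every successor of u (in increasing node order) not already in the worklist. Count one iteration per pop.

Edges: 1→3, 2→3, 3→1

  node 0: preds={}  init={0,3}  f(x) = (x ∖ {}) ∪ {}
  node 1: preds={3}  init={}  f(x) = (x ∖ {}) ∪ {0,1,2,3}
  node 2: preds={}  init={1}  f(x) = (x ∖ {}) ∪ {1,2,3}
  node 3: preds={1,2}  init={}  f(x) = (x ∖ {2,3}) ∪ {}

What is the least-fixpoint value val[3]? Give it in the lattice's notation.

{0,1}

Worklist (5 pops):
  #1 pop 0: in={} → {0,3} (no change)
  #2 pop 1: in={} → {0,1,2,3} (was {}); enqueue []
  #3 pop 2: in={} → {1,2,3} (was {1}); enqueue []
  #4 pop 3: in={0,1,2,3} → {0,1} (was {}); enqueue [1]
  #5 pop 1: in={0,1} → {0,1,2,3} (no change)

Fixpoint:
  val[0] = {0,3}
  val[1] = {0,1,2,3}
  val[2] = {1,2,3}
  val[3] = {0,1}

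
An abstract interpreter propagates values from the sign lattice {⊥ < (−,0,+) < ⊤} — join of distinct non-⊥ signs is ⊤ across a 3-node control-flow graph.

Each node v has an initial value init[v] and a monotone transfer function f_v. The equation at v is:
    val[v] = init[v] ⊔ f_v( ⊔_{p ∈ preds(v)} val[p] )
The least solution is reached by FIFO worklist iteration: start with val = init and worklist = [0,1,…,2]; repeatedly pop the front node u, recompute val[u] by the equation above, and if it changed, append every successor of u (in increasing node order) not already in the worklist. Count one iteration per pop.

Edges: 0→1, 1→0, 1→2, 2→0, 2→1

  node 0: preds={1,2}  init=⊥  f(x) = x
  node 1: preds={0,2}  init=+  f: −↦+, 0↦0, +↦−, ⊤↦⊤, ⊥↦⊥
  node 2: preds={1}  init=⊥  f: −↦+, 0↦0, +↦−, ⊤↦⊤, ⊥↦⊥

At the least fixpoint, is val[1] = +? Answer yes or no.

Iteration log — 5 steps:
  step 1. node 0  ⊔preds=+  new=+  old=⊥  +wl: 
  step 2. node 1  ⊔preds=+  new=⊤  old=+  +wl: 0
  step 3. node 2  ⊔preds=⊤  new=⊤  old=⊥  +wl: 1
  step 4. node 0  ⊔preds=⊤  new=⊤  old=+  +wl: 
  step 5. node 1  ⊔preds=⊤  new=⊤  stable

Least fixpoint reached:
  node 0: ⊤
  node 1: ⊤
  node 2: ⊤

no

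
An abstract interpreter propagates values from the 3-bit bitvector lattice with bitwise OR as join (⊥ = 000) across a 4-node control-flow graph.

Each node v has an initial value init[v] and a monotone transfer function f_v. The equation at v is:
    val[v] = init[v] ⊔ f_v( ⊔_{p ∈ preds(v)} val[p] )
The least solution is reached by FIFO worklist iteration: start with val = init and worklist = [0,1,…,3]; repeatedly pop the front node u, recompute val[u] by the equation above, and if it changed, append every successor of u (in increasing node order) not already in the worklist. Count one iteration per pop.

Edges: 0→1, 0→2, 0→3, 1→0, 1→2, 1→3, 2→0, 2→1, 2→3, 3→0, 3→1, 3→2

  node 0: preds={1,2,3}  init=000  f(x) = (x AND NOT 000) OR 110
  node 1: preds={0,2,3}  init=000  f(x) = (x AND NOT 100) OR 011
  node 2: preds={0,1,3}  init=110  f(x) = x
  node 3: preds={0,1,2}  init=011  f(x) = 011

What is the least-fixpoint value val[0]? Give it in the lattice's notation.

111

Worklist (6 pops):
  #1 pop 0: in=111 → 111 (was 000); enqueue []
  #2 pop 1: in=111 → 011 (was 000); enqueue [0]
  #3 pop 2: in=111 → 111 (was 110); enqueue [1]
  #4 pop 3: in=111 → 011 (no change)
  #5 pop 0: in=111 → 111 (no change)
  #6 pop 1: in=111 → 011 (no change)

Fixpoint:
  val[0] = 111
  val[1] = 011
  val[2] = 111
  val[3] = 011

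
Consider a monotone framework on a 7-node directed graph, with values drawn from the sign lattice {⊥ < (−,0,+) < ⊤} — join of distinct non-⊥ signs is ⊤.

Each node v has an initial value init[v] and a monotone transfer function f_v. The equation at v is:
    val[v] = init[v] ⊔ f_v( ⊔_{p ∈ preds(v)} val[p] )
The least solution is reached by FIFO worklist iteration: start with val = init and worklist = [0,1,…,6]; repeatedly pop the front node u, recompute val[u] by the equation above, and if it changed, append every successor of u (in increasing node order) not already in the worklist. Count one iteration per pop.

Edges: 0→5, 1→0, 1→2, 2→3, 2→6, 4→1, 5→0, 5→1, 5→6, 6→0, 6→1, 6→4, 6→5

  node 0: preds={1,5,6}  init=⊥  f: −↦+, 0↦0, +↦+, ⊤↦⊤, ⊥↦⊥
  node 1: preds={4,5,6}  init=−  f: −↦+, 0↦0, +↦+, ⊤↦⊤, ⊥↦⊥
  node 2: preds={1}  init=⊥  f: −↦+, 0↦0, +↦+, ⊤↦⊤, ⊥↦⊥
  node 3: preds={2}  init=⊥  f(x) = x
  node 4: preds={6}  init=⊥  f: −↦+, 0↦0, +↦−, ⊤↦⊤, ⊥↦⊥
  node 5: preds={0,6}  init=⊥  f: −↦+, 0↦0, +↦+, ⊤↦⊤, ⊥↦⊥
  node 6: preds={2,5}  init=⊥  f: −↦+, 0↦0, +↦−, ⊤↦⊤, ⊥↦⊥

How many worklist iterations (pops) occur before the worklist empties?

Trace (21 dequeues):
  [1] u=0 | in − | out + | prev ⊥ | push {}
  [2] u=1 | in ⊥ | out − | ==
  [3] u=2 | in − | out + | prev ⊥ | push {}
  [4] u=3 | in + | out + | prev ⊥ | push {}
  [5] u=4 | in ⊥ | out ⊥ | ==
  [6] u=5 | in + | out + | prev ⊥ | push {0,1}
  [7] u=6 | in + | out − | prev ⊥ | push {4,5}
  [8] u=0 | in ⊤ | out ⊤ | prev + | push {}
  [9] u=1 | in ⊤ | out ⊤ | prev − | push {0,2}
  [10] u=4 | in − | out + | prev ⊥ | push {1}
  [11] u=5 | in ⊤ | out ⊤ | prev + | push {6}
  [12] u=0 | in ⊤ | out ⊤ | ==
  [13] u=2 | in ⊤ | out ⊤ | prev + | push {3}
  [14] u=1 | in ⊤ | out ⊤ | ==
  [15] u=6 | in ⊤ | out ⊤ | prev − | push {0,1,4,5}
  [16] u=3 | in ⊤ | out ⊤ | prev + | push {}
  [17] u=0 | in ⊤ | out ⊤ | ==
  [18] u=1 | in ⊤ | out ⊤ | ==
  [19] u=4 | in ⊤ | out ⊤ | prev + | push {1}
  [20] u=5 | in ⊤ | out ⊤ | ==
  [21] u=1 | in ⊤ | out ⊤ | ==

Converged values:
  [0] ⊤
  [1] ⊤
  [2] ⊤
  [3] ⊤
  [4] ⊤
  [5] ⊤
  [6] ⊤

21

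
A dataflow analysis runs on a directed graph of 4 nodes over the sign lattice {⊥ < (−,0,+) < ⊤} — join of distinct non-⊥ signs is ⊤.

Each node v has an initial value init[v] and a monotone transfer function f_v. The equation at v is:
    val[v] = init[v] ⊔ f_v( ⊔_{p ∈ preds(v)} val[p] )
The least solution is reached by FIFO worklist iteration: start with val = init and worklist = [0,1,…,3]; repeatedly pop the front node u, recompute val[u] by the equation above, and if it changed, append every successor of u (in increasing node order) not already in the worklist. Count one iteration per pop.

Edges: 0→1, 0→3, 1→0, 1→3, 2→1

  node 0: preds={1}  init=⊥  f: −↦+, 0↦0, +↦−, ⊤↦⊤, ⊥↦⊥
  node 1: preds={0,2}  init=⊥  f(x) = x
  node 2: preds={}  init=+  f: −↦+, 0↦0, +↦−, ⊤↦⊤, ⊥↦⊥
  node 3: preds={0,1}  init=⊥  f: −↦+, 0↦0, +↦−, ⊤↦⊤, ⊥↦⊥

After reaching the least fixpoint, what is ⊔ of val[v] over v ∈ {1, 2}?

⊤

Trace (10 dequeues):
  [1] u=0 | in ⊥ | out ⊥ | ==
  [2] u=1 | in + | out + | prev ⊥ | push {0}
  [3] u=2 | in ⊥ | out + | ==
  [4] u=3 | in + | out − | prev ⊥ | push {}
  [5] u=0 | in + | out − | prev ⊥ | push {1,3}
  [6] u=1 | in ⊤ | out ⊤ | prev + | push {0}
  [7] u=3 | in ⊤ | out ⊤ | prev − | push {}
  [8] u=0 | in ⊤ | out ⊤ | prev − | push {1,3}
  [9] u=1 | in ⊤ | out ⊤ | ==
  [10] u=3 | in ⊤ | out ⊤ | ==

Converged values:
  [0] ⊤
  [1] ⊤
  [2] +
  [3] ⊤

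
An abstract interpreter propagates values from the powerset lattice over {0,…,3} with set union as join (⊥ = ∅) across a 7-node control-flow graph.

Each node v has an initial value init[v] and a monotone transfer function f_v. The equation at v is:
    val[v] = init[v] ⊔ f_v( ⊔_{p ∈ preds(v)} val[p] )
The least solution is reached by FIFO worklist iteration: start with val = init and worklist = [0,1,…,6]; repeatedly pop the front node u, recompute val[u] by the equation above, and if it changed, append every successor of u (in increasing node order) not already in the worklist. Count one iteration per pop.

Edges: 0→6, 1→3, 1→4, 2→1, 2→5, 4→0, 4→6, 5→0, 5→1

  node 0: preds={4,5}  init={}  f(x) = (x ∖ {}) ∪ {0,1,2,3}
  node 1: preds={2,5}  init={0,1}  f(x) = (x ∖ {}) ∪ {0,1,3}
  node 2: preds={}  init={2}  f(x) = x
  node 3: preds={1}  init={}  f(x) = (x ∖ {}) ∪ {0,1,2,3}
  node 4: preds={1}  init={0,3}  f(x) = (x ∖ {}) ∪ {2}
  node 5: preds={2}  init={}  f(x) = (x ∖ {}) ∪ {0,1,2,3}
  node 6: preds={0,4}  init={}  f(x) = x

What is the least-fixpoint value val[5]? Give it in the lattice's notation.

Trace (9 dequeues):
  [1] u=0 | in {0,3} | out {0,1,2,3} | prev {} | push {}
  [2] u=1 | in {2} | out {0,1,2,3} | prev {0,1} | push {}
  [3] u=2 | in {} | out {2} | ==
  [4] u=3 | in {0,1,2,3} | out {0,1,2,3} | prev {} | push {}
  [5] u=4 | in {0,1,2,3} | out {0,1,2,3} | prev {0,3} | push {0}
  [6] u=5 | in {2} | out {0,1,2,3} | prev {} | push {1}
  [7] u=6 | in {0,1,2,3} | out {0,1,2,3} | prev {} | push {}
  [8] u=0 | in {0,1,2,3} | out {0,1,2,3} | ==
  [9] u=1 | in {0,1,2,3} | out {0,1,2,3} | ==

Converged values:
  [0] {0,1,2,3}
  [1] {0,1,2,3}
  [2] {2}
  [3] {0,1,2,3}
  [4] {0,1,2,3}
  [5] {0,1,2,3}
  [6] {0,1,2,3}

{0,1,2,3}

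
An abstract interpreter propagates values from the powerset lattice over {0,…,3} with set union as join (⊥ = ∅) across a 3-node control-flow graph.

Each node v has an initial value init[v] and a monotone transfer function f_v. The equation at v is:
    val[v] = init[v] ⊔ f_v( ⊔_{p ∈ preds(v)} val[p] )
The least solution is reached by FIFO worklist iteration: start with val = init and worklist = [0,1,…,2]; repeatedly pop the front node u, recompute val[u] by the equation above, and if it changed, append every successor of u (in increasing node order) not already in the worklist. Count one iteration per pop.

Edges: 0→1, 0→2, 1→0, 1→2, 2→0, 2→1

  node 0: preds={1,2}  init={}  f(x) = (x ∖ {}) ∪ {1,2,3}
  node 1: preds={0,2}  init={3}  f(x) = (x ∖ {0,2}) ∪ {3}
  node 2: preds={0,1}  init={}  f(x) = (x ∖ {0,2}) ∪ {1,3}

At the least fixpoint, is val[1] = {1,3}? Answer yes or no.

Worklist (5 pops):
  #1 pop 0: in={3} → {1,2,3} (was {}); enqueue []
  #2 pop 1: in={1,2,3} → {1,3} (was {3}); enqueue [0]
  #3 pop 2: in={1,2,3} → {1,3} (was {}); enqueue [1]
  #4 pop 0: in={1,3} → {1,2,3} (no change)
  #5 pop 1: in={1,2,3} → {1,3} (no change)

Fixpoint:
  val[0] = {1,2,3}
  val[1] = {1,3}
  val[2] = {1,3}

yes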